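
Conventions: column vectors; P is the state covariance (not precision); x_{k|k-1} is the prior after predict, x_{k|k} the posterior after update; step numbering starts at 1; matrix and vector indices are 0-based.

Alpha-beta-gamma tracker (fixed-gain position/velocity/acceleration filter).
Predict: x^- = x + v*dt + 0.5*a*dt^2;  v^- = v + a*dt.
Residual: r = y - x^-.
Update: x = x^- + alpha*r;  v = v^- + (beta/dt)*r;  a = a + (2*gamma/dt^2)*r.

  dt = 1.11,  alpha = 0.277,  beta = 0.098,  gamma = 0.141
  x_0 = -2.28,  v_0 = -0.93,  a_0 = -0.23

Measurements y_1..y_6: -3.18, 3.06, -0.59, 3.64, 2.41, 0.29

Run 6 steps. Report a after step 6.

a_post = -1.6312

step 1: x_pred=-3.4540  r=0.2740  x^+=-3.3781  v^+=-1.1611  a^+=-0.1673
step 2: x_pred=-4.7700  r=7.8300  x^+=-2.6011  v^+=-0.6555  a^+=1.6248
step 3: x_pred=-2.3277  r=1.7377  x^+=-1.8464  v^+=1.3015  a^+=2.0225
step 4: x_pred=0.8442  r=2.7958  x^+=1.6187  v^+=3.7933  a^+=2.6624
step 5: x_pred=7.4694  r=-5.0594  x^+=6.0680  v^+=6.3019  a^+=1.5044
step 6: x_pred=13.9899  r=-13.6999  x^+=10.1950  v^+=6.7623  a^+=-1.6312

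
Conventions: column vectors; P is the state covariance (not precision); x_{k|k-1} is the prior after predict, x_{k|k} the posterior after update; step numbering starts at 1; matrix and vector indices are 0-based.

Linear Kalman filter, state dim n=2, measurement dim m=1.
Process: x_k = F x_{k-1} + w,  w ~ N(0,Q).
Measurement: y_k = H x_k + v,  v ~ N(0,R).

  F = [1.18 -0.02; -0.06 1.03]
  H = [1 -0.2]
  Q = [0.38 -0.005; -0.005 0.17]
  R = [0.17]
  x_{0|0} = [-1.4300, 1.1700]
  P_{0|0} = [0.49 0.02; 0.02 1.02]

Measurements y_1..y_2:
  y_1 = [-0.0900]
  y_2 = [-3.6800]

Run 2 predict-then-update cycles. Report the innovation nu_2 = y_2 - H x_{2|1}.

step 1: x^-=[-1.7108, 1.2909]  P^-=[1.0617 -0.0364; -0.0364 1.2514]  S=[1.2963]  K=[0.8246; -0.2211]  nu=[1.8790]  x^+=[-0.1613, 0.8754]  P^+=[0.1802 0.2000; 0.2000 1.1880]
step 2: x^-=[-0.2079, 0.9114]  P^-=[0.6219 0.2011; 0.2011 1.4063]  S=[0.7677]  K=[0.7577; -0.1044]  nu=[-3.2899]  x^+=[-2.7006, 1.2548]  P^+=[0.1812 0.2618; 0.2618 1.3979]

innov = [-3.2899]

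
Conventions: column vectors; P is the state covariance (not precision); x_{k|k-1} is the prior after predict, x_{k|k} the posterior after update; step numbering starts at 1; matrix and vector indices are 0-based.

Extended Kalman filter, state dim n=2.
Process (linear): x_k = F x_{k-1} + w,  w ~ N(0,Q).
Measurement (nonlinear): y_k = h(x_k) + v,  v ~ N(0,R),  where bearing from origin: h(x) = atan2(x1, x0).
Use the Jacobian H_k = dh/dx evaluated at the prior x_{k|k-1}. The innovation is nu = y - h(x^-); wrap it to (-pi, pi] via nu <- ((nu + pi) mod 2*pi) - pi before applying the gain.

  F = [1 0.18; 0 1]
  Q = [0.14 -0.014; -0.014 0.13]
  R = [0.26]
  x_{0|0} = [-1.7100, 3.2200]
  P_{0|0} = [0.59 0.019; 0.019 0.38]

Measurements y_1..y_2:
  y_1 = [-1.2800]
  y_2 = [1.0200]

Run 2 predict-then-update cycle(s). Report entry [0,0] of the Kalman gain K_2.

K[0,0] = -0.5132

step 1: x^-=[-1.1304, 3.2200]  P^-=[0.7492 0.0734; 0.0734 0.5100]  H_jac=[-0.2765 -0.0971]  S=[0.3260]  K=[-0.6572; -0.2141]  nu=[3.0948]  x^+=[-3.1643, 2.5574]  P^+=[0.6083 0.0275; 0.0275 0.4951]
step 2: x^-=[-2.7039, 2.5574]  P^-=[0.7743 0.1026; 0.1026 0.6251]  H_jac=[-0.1846 -0.1952]  S=[0.3176]  K=[-0.5132; -0.4438]  nu=[-1.3640]  x^+=[-2.0039, 3.1628]  P^+=[0.6906 0.0303; 0.0303 0.5625]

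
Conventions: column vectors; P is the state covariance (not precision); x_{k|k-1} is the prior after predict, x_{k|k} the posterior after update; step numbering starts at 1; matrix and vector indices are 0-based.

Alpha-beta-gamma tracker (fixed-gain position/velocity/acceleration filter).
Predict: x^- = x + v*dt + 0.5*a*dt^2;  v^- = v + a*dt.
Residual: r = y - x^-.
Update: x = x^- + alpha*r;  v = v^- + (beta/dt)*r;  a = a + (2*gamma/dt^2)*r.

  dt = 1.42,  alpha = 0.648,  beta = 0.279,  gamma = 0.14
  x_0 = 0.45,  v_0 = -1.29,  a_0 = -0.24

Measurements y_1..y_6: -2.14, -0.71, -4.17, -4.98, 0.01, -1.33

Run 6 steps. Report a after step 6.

a_post = 0.8748

step 1: x_pred=-1.6238  r=-0.5162  x^+=-1.9583  v^+=-1.7322  a^+=-0.3117
step 2: x_pred=-4.7323  r=4.0223  x^+=-2.1258  v^+=-1.3845  a^+=0.2469
step 3: x_pred=-3.8430  r=-0.3270  x^+=-4.0549  v^+=-1.0982  a^+=0.2014
step 4: x_pred=-5.4113  r=0.4313  x^+=-5.1318  v^+=-0.7274  a^+=0.2613
step 5: x_pred=-5.9013  r=5.9113  x^+=-2.0708  v^+=0.8051  a^+=1.0822
step 6: x_pred=0.1635  r=-1.4935  x^+=-0.8043  v^+=2.0484  a^+=0.8748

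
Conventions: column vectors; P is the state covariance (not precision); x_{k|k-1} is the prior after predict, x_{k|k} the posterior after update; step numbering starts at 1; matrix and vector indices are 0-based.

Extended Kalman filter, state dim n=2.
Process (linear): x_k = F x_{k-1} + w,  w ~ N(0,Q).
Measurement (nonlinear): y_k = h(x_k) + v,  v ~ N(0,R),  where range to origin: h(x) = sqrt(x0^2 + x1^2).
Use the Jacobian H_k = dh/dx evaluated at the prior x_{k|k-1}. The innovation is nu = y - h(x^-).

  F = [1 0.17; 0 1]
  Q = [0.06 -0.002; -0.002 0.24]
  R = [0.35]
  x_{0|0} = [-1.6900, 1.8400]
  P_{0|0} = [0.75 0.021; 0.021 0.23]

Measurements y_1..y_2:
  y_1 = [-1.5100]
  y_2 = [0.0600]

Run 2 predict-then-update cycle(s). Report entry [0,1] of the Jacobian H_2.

step 1: x^-=[-1.3772, 1.8400]  P^-=[0.8238 0.0581; 0.0581 0.4700]  H_jac=[-0.5992 0.8006]  S=[0.8913]  K=[-0.5017; 0.3831]  nu=[-3.8083]  x^+=[0.5332, 0.3810]  P^+=[0.5995 0.2294; 0.2294 0.3392]
step 2: x^-=[0.5980, 0.3810]  P^-=[0.7473 0.2851; 0.2851 0.5792]  H_jac=[0.8434 0.5373]  S=[1.3071]  K=[0.5993; 0.4220]  nu=[-0.6491]  x^+=[0.2090, 0.1071]  P^+=[0.2778 -0.0456; -0.0456 0.3464]

H_jac[0,1] = 0.5373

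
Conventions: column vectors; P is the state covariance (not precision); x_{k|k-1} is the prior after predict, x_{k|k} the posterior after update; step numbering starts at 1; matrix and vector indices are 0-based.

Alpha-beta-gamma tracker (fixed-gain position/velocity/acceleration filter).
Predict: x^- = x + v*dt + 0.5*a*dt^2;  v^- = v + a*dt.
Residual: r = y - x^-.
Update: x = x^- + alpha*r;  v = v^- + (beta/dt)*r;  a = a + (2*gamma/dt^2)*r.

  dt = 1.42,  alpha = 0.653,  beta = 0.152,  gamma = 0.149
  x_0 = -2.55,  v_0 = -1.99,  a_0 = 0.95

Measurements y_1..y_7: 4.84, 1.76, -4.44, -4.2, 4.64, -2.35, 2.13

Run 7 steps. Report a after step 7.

a_post = -1.2958

step 1: x_pred=-4.4180  r=9.2580  x^+=1.6275  v^+=0.3500  a^+=2.3182
step 2: x_pred=4.4617  r=-2.7017  x^+=2.6975  v^+=3.3527  a^+=1.9189
step 3: x_pred=9.3930  r=-13.8330  x^+=0.3600  v^+=4.5969  a^+=-0.1254
step 4: x_pred=6.7612  r=-10.9612  x^+=-0.3965  v^+=3.2455  a^+=-1.7453
step 5: x_pred=2.4525  r=2.1875  x^+=3.8809  v^+=1.0013  a^+=-1.4220
step 6: x_pred=3.8690  r=-6.2190  x^+=-0.1920  v^+=-1.6837  a^+=-2.3411
step 7: x_pred=-4.9432  r=7.0732  x^+=-0.3244  v^+=-4.2510  a^+=-1.2958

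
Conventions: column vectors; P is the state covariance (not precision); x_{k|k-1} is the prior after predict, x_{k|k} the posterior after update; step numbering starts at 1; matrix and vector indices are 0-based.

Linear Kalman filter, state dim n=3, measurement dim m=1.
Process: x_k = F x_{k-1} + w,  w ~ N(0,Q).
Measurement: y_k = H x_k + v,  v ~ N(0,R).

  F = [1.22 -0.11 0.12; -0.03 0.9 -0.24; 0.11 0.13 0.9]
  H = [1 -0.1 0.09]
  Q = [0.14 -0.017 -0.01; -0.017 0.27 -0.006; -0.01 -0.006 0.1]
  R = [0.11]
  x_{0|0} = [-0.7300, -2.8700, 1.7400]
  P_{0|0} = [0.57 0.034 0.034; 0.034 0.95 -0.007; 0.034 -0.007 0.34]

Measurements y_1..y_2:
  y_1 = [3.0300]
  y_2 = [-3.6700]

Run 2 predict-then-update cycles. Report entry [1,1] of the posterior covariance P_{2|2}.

P_post[1,1] = 1.0443

step 1: x^-=[-0.3661, -2.9787, 1.1126]  P^-=[1.0058 -0.1153 0.1330; -0.1153 1.0613 0.0258; 0.1330 0.0258 0.4044]  S=[1.1762]  K=[0.8751; -0.1863; 0.1418]  nu=[2.9981]  x^+=[2.2575, -3.5371, 1.5377]  P^+=[0.1051 0.0764 -0.0130; 0.0764 1.0205 0.0569; -0.0130 0.0569 0.3808]
step 2: x^-=[3.3278, -3.6202, 1.1725]  P^-=[0.2884 -0.0372 0.0227; -0.0372 1.0897 0.0830; 0.0227 0.0830 0.4399]  S=[0.4229]  K=[0.6956; -0.3279; 0.1276]  nu=[-7.4653]  x^+=[-1.8652, -1.1723, 0.2202]  P^+=[0.0838 0.0593 -0.0149; 0.0593 1.0443 0.1007; -0.0149 0.1007 0.4330]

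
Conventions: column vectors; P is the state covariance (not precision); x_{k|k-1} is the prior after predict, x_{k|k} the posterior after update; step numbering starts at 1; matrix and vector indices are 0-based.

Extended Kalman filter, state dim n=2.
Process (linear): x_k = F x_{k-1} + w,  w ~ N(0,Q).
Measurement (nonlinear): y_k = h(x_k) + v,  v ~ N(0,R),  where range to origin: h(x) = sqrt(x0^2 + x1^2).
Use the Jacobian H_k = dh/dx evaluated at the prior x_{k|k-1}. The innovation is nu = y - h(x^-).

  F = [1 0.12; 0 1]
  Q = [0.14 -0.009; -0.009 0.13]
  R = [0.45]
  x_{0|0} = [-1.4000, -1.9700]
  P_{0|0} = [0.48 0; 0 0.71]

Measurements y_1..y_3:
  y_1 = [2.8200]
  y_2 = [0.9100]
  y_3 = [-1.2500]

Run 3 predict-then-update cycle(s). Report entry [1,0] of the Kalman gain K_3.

step 1: x^-=[-1.6364, -1.9700]  P^-=[0.6302 0.0762; 0.0762 0.8400]  H_jac=[-0.6390 -0.7692]  S=[1.2793]  K=[-0.3606; -0.5432]  nu=[0.2590]  x^+=[-1.7298, -2.1107]  P^+=[0.4639 -0.1744; -0.1744 0.4626]
step 2: x^-=[-1.9831, -2.1107]  P^-=[0.5687 -0.1279; -0.1279 0.5926]  H_jac=[-0.6847 -0.7288]  S=[0.9038]  K=[-0.3278; -0.3810]  nu=[-1.9861]  x^+=[-1.3321, -1.3540]  P^+=[0.4716 -0.2407; -0.2407 0.4614]
step 3: x^-=[-1.4946, -1.3540]  P^-=[0.5605 -0.1943; -0.1943 0.5914]  H_jac=[-0.7411 -0.6714]  S=[0.8310]  K=[-0.3428; -0.3045]  nu=[-3.2667]  x^+=[-0.3747, -0.3593]  P^+=[0.4628 -0.2811; -0.2811 0.5144]

K[1,0] = -0.3045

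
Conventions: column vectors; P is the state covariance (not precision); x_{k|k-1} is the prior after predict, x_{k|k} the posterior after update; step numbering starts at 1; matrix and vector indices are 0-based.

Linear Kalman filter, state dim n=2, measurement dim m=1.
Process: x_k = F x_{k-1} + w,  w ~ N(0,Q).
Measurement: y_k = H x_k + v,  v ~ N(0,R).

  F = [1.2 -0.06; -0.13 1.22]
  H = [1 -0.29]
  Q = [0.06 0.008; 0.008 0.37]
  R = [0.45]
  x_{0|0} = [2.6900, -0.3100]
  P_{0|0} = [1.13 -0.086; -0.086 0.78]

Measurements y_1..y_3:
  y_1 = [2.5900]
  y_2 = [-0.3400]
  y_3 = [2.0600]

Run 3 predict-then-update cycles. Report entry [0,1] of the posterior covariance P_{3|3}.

P_post[0,1] = 0.6251

step 1: x^-=[3.2466, -0.7279]  P^-=[1.7024 -0.3520; -0.3520 1.5773]  S=[2.4892]  K=[0.7249; -0.3252]  nu=[-0.8677]  x^+=[2.6176, -0.4458]  P^+=[0.3943 0.2348; 0.2348 1.3142]
step 2: x^-=[3.1679, -0.8841]  P^-=[0.5987 0.1958; 0.1958 2.2582]  S=[1.1250]  K=[0.4817; -0.4080]  nu=[-3.7643]  x^+=[1.3546, 0.6517]  P^+=[0.3377 0.4170; 0.4170 2.0709]
step 3: x^-=[1.5865, 0.6190]  P^-=[0.4937 0.4174; 0.4174 3.3258]  S=[0.9813]  K=[0.3797; -0.5575]  nu=[0.6530]  x^+=[1.8345, 0.2549]  P^+=[0.3522 0.6251; 0.6251 3.0208]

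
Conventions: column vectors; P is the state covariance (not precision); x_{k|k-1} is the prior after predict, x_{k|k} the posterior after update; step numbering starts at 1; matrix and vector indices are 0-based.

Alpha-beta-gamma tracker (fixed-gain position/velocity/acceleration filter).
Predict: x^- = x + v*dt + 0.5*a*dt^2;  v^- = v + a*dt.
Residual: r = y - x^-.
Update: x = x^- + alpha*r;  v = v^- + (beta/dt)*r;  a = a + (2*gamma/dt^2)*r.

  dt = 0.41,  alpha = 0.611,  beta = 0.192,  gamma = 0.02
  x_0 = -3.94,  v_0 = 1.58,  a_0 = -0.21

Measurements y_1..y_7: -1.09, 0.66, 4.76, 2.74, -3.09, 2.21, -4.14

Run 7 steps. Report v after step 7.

step 1: x_pred=-3.3099  r=2.2199  x^+=-1.9535  v^+=2.5334  a^+=0.3182
step 2: x_pred=-0.8881  r=1.5481  x^+=0.0578  v^+=3.3889  a^+=0.6866
step 3: x_pred=1.5049  r=3.2551  x^+=3.4938  v^+=5.1947  a^+=1.4611
step 4: x_pred=5.7464  r=-3.0064  x^+=3.9095  v^+=4.3859  a^+=0.7458
step 5: x_pred=5.7704  r=-8.8604  x^+=0.3567  v^+=0.5424  a^+=-1.3626
step 6: x_pred=0.4645  r=1.7455  x^+=1.5310  v^+=0.8011  a^+=-0.9473
step 7: x_pred=1.7798  r=-5.9198  x^+=-1.8372  v^+=-2.3595  a^+=-2.3559

v_post = -2.3595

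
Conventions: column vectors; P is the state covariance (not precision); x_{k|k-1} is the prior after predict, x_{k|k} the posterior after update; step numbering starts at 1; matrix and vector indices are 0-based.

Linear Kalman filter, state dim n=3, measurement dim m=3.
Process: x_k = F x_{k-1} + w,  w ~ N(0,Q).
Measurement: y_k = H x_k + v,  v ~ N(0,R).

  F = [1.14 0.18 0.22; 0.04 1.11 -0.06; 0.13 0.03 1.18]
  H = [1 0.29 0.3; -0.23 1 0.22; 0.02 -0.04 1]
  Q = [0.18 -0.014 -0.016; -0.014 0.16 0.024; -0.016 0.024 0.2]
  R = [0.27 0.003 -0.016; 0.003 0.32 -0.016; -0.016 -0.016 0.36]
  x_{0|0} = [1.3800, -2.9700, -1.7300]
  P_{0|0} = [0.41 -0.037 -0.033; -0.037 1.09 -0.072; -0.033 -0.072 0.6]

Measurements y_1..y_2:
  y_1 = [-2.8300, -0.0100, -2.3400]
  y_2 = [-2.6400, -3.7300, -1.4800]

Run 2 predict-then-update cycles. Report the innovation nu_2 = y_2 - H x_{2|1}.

step 1: x^-=[0.6580, -3.1377, -1.9511]  P^-=[0.7398 0.1526 0.1432; 0.1526 1.5123 -0.0809; 0.1432 -0.0809 1.0278]  S=[1.3898 0.4739 0.4059; 0.4739 1.8008 0.0382; 0.4059 0.0382 1.4025]  K=[0.6767 -0.1686 -0.0830; 0.2000 0.7615 -0.1773; 0.0929 0.0228 0.7097]  nu=[-1.9927, 3.7083, -0.5276]  x^+=[-1.2718, -0.6190, -2.4260]  P^+=[0.1951 0.0035 -0.0418; 0.0035 0.2630 -0.0688; -0.0418 -0.0688 0.2517]
step 2: x^-=[-2.0950, -0.5924, -3.0466]  P^-=[0.4292 0.0350 0.0074; 0.0350 0.4950 -0.0751; 0.0074 -0.0751 0.5364]  S=[0.8008 0.0897 0.1332; 0.0897 0.8137 0.0051; 0.1332 0.0051 0.9036]  K=[0.5784 -0.1396 -0.0683; 0.1535 0.5620 -0.1301; 0.0815 0.0379 0.5849]  nu=[0.5408, -2.9492, 1.5848]  x^+=[-1.4786, -2.3729, -2.1875]  P^+=[0.1661 0.0040 -0.0348; 0.0040 0.1944 -0.0506; -0.0348 -0.0506 0.2073]

innov = [0.5408, -2.9492, 1.5848]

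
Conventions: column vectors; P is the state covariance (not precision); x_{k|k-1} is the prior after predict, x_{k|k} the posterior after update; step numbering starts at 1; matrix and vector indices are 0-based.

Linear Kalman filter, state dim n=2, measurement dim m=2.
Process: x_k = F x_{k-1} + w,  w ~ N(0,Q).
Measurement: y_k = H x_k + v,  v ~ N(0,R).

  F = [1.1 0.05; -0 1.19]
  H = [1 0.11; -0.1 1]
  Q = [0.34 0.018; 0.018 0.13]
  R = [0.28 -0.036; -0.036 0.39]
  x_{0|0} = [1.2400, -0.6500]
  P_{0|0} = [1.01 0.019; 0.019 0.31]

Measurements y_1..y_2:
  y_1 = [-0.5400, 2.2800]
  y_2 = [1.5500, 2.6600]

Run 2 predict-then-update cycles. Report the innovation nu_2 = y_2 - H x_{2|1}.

innov = [1.7004, 1.4988]

step 1: x^-=[1.3315, -0.7735]  P^-=[1.5650 0.0613; 0.0613 0.5690]  S=[1.8653 -0.0693; -0.0693 0.9624]  K=[0.8412 -0.0384; 0.0884 0.5912]  nu=[-1.7864, 3.1866]  x^+=[-0.2934, 0.9526]  P^+=[0.2393 -0.0213; -0.0213 0.2253]
step 2: x^-=[-0.2751, 1.1336]  P^-=[0.6277 0.0035; 0.0035 0.4490]  S=[0.9139 -0.0459; -0.0459 0.8446]  K=[0.6856 -0.0329; 0.0848 0.5358]  nu=[1.7004, 1.4988]  x^+=[0.8414, 2.0809]  P^+=[0.1951 -0.0180; -0.0180 0.2041]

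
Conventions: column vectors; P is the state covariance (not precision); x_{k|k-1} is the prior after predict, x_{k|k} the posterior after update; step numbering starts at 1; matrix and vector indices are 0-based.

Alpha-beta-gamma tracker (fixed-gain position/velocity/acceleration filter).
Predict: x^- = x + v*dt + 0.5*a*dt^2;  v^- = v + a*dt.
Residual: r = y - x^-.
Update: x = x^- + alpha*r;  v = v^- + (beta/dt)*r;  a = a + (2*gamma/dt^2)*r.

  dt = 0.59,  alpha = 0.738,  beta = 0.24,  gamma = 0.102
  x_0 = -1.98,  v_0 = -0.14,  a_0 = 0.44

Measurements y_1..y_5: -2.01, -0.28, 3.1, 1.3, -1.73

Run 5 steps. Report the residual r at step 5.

step 1: x_pred=-1.9860  r=-0.0240  x^+=-2.0037  v^+=0.1098  a^+=0.4259
step 2: x_pred=-1.8648  r=1.5848  x^+=-0.6952  v^+=1.0058  a^+=1.3547
step 3: x_pred=0.1340  r=2.9660  x^+=2.3229  v^+=3.0116  a^+=3.0929
step 4: x_pred=4.6381  r=-3.3381  x^+=2.1746  v^+=3.4785  a^+=1.1366
step 5: x_pred=4.4247  r=-6.1547  x^+=-0.1175  v^+=1.6455  a^+=-2.4703

resid = -6.1547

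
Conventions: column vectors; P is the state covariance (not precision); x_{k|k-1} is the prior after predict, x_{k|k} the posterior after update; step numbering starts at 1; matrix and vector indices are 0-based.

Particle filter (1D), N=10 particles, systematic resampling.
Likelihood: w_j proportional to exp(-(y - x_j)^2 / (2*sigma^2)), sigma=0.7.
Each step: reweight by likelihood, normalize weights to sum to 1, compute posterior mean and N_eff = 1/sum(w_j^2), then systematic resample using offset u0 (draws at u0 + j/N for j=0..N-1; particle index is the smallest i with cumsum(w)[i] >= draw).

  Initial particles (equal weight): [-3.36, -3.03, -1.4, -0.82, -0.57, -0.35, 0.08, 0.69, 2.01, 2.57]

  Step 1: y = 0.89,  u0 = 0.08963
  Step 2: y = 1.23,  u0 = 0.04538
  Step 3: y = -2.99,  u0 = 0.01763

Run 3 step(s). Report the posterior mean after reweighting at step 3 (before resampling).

step 1: w=[0.0000, 0.0000, 0.0022, 0.0232, 0.0520, 0.0954, 0.2345, 0.4397, 0.1273, 0.0257]  mean=0.5591  Neff=3.6031  idx=[5, 6, 6, 6, 7, 7, 7, 7, 8, 9]
step 2: w=[0.0173, 0.0573, 0.0573, 0.0573, 0.1641, 0.1641, 0.1641, 0.1641, 0.1188, 0.0354]  mean=0.7904  Neff=7.5027  idx=[1, 3, 4, 4, 5, 6, 6, 7, 7, 8]
step 3: w=[0.4751, 0.4751, 0.0071, 0.0071, 0.0071, 0.0071, 0.0071, 0.0071, 0.0071, 0.0000]  mean=0.1104  Neff=2.2134  idx=[0, 0, 0, 0, 0, 1, 1, 1, 1, 1]

post_mean = 0.1104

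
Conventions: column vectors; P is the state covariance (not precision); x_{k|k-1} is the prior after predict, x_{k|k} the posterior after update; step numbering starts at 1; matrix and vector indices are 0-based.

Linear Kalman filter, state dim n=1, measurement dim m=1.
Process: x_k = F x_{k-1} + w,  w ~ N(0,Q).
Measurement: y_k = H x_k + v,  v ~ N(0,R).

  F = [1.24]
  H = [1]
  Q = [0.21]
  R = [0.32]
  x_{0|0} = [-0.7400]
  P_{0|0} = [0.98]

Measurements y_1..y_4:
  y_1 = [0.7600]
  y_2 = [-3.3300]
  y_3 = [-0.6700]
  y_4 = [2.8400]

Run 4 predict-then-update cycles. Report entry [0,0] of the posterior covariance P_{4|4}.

P_post[0,0] = 0.1978

step 1: x^-=[-0.9176]  P^-=[1.7168]  S=[2.0368]  K=[0.8429]  nu=[1.6776]  x^+=[0.4964]  P^+=[0.2697]
step 2: x^-=[0.6156]  P^-=[0.6247]  S=[0.9447]  K=[0.6613]  nu=[-3.9456]  x^+=[-1.9935]  P^+=[0.2116]
step 3: x^-=[-2.4720]  P^-=[0.5354]  S=[0.8554]  K=[0.6259]  nu=[1.8020]  x^+=[-1.3441]  P^+=[0.2003]
step 4: x^-=[-1.6667]  P^-=[0.5180]  S=[0.8380]  K=[0.6181]  nu=[4.5067]  x^+=[1.1190]  P^+=[0.1978]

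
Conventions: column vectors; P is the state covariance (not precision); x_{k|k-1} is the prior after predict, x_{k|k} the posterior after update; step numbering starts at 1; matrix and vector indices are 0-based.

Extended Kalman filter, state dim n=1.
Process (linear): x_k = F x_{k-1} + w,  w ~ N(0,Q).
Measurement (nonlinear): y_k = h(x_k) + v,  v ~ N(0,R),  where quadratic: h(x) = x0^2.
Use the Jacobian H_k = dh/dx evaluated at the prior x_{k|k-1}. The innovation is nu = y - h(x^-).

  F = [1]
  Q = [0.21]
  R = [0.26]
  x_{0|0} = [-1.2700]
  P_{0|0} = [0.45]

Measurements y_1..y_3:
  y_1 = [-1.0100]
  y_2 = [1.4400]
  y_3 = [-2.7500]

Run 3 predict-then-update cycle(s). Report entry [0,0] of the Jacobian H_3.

H_jac[0,0] = -1.7393

step 1: x^-=[-1.2700]  P^-=[0.6600]  H_jac=[-2.5400]  S=[4.5181]  K=[-0.3710]  nu=[-2.6229]  x^+=[-0.2968]  P^+=[0.0380]
step 2: x^-=[-0.2968]  P^-=[0.2480]  H_jac=[-0.5936]  S=[0.3474]  K=[-0.4237]  nu=[1.3519]  x^+=[-0.8696]  P^+=[0.1856]
step 3: x^-=[-0.8696]  P^-=[0.3956]  H_jac=[-1.7393]  S=[1.4568]  K=[-0.4723]  nu=[-3.5063]  x^+=[0.7865]  P^+=[0.0706]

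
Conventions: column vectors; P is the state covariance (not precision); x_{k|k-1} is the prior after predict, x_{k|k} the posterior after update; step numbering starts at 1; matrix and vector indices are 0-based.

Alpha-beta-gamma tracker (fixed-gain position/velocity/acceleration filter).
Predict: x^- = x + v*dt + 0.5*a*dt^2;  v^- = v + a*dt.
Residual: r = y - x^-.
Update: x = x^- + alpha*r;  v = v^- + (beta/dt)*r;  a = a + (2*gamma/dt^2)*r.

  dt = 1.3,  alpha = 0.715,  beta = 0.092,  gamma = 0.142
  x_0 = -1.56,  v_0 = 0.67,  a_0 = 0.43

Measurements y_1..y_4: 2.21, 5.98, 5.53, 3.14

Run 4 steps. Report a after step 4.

a_post = -1.0728

step 1: x_pred=-0.3256  r=2.5356  x^+=1.4873  v^+=1.4084  a^+=0.8561
step 2: x_pred=4.0417  r=1.9383  x^+=5.4276  v^+=2.6586  a^+=1.1818
step 3: x_pred=9.8824  r=-4.3524  x^+=6.7704  v^+=3.8869  a^+=0.4504
step 4: x_pred=12.2040  r=-9.0640  x^+=5.7232  v^+=3.8310  a^+=-1.0728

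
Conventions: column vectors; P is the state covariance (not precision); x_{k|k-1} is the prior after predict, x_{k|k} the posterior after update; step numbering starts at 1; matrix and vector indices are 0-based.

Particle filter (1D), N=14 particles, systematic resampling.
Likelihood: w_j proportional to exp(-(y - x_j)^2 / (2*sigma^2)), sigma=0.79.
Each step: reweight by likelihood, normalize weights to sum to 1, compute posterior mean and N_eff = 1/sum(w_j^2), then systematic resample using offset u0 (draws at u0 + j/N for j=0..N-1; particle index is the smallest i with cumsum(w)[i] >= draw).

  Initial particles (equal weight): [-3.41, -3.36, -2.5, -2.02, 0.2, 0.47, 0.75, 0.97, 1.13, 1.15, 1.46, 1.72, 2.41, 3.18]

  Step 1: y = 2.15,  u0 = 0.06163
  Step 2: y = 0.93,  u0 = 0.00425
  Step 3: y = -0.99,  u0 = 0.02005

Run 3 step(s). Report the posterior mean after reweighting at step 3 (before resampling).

step 1: w=[0.0000, 0.0000, 0.0000, 0.0000, 0.0106, 0.0232, 0.0463, 0.0730, 0.0968, 0.0999, 0.1521, 0.1920, 0.2109, 0.0952]  mean=1.7062  Neff=7.0910  idx=[6, 7, 8, 9, 9, 10, 10, 11, 11, 12, 12, 12, 13, 13]
step 2: w=[0.1184, 0.1214, 0.1177, 0.1169, 0.1169, 0.0970, 0.0970, 0.0737, 0.0737, 0.0210, 0.0210, 0.0210, 0.0021, 0.0021]  mean=1.3106  Neff=9.9047  idx=[0, 0, 1, 1, 2, 3, 3, 4, 4, 5, 6, 7, 8, 9]
step 3: w=[0.2104, 0.2104, 0.1096, 0.1096, 0.0650, 0.0607, 0.0607, 0.0607, 0.0607, 0.0194, 0.0194, 0.0066, 0.0066, 0.0002]  mean=0.9608  Neff=7.5554  idx=[0, 0, 0, 1, 1, 1, 2, 2, 3, 4, 5, 6, 7, 9]

post_mean = 0.9608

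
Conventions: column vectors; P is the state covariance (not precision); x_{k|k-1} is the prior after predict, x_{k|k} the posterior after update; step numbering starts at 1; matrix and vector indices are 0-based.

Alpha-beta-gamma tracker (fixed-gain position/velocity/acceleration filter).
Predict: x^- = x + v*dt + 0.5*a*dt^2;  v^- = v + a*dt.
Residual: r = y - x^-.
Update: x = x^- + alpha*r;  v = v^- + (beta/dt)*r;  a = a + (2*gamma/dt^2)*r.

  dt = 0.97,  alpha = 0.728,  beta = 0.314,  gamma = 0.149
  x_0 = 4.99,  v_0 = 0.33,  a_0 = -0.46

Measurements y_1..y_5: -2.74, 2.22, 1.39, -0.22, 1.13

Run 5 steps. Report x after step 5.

x_post = 0.4303

step 1: x_pred=5.0937  r=-7.8337  x^+=-0.6092  v^+=-2.6521  a^+=-2.9411
step 2: x_pred=-4.5654  r=6.7854  x^+=0.3744  v^+=-3.3084  a^+=-0.7920
step 3: x_pred=-3.2074  r=4.5974  x^+=0.1395  v^+=-2.5884  a^+=0.6640
step 4: x_pred=-2.0589  r=1.8389  x^+=-0.7202  v^+=-1.3491  a^+=1.2464
step 5: x_pred=-1.4424  r=2.5724  x^+=0.4303  v^+=0.6927  a^+=2.0612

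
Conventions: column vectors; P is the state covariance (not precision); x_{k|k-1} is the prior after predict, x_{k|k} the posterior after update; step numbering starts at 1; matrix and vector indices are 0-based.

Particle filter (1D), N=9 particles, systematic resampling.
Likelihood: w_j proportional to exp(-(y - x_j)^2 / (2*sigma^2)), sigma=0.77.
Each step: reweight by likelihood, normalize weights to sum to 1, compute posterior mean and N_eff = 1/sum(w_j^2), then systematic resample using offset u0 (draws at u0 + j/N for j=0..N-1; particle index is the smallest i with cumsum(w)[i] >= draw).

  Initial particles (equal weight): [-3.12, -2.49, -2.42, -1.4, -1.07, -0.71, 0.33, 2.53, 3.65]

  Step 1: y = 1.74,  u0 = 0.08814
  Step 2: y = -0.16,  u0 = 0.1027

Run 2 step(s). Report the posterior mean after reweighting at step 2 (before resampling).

post_mean = 0.3479

step 1: w=[0.0000, 0.0000, 0.0000, 0.0003, 0.0015, 0.0076, 0.2248, 0.7103, 0.0554]  mean=2.0661  Neff=1.7916  idx=[6, 6, 7, 7, 7, 7, 7, 7, 8]
step 2: w=[0.4959, 0.4959, 0.0014, 0.0014, 0.0014, 0.0014, 0.0014, 0.0014, 0.0000]  mean=0.3479  Neff=2.0330  idx=[0, 0, 0, 0, 1, 1, 1, 1, 1]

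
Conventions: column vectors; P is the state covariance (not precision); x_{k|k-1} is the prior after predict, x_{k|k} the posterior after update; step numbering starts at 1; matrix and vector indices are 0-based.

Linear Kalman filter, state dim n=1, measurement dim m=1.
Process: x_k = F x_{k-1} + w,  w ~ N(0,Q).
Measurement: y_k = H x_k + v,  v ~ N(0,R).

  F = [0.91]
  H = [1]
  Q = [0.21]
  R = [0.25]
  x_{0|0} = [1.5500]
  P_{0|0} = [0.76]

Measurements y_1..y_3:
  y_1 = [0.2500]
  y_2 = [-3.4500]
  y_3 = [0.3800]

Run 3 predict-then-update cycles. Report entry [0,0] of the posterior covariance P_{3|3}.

P_post[0,0] = 0.1429

step 1: x^-=[1.4105]  P^-=[0.8394]  S=[1.0894]  K=[0.7705]  nu=[-1.1605]  x^+=[0.5163]  P^+=[0.1926]
step 2: x^-=[0.4699]  P^-=[0.3695]  S=[0.6195]  K=[0.5965]  nu=[-3.9199]  x^+=[-1.8682]  P^+=[0.1491]
step 3: x^-=[-1.7000]  P^-=[0.3335]  S=[0.5835]  K=[0.5715]  nu=[2.0800]  x^+=[-0.5112]  P^+=[0.1429]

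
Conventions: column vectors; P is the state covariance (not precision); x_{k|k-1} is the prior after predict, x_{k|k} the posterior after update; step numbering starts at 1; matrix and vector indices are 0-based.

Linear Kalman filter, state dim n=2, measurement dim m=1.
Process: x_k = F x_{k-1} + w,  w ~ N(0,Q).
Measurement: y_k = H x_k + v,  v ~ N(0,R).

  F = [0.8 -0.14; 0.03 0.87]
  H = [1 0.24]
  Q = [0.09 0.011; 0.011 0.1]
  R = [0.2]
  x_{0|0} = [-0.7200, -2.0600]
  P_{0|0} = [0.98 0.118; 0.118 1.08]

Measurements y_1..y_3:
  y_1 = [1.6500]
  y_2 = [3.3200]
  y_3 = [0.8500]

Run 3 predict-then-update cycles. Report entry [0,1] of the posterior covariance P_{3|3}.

step 1: x^-=[-0.2876, -1.8138]  P^-=[0.7119 -0.0154; -0.0154 0.9245]  S=[0.9578]  K=[0.7394; 0.2156]  nu=[2.3729]  x^+=[1.4670, -1.3022]  P^+=[0.1882 -0.1681; -0.1681 0.8800]
step 2: x^-=[1.3559, -1.0889]  P^-=[0.2654 -0.2079; -0.2079 0.7575]  S=[0.4092]  K=[0.5266; -0.0639]  nu=[2.2254]  x^+=[2.5277, -1.2312]  P^+=[0.1519 -0.1942; -0.1942 0.7558]
step 3: x^-=[2.1946, -0.9953]  P^-=[0.2455 -0.2117; -0.2117 0.6621]  S=[0.3820]  K=[0.5097; -0.1383]  nu=[-1.1057]  x^+=[1.6310, -0.8423]  P^+=[0.1463 -0.1848; -0.1848 0.6547]

P_post[0,1] = -0.1848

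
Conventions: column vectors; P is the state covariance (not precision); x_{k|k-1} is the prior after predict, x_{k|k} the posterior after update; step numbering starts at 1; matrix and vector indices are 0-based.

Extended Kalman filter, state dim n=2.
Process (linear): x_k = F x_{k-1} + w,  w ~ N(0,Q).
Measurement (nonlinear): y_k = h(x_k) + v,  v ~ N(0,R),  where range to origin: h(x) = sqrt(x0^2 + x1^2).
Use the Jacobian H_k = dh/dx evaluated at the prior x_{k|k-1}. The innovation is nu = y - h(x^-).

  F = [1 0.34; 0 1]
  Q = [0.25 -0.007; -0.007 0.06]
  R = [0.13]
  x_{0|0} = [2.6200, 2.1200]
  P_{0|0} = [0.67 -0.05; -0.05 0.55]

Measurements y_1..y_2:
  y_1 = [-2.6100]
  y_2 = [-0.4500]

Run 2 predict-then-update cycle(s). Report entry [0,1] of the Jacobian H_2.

step 1: x^-=[3.3408, 2.1200]  P^-=[0.9496 0.1300; 0.1300 0.6100]  H_jac=[0.8443 0.5358]  S=[1.0997]  K=[0.7924; 0.3970]  nu=[-6.5667]  x^+=[-1.8627, -0.4871]  P^+=[0.2591 -0.2160; -0.2160 0.4367]
step 2: x^-=[-2.0283, -0.4871]  P^-=[0.4127 -0.0745; -0.0745 0.4967]  H_jac=[-0.9724 -0.2335]  S=[0.5134]  K=[-0.7477; -0.0848]  nu=[-2.5360]  x^+=[-0.1322, -0.2721]  P^+=[0.1257 -0.1070; -0.1070 0.4930]

H_jac[0,1] = -0.2335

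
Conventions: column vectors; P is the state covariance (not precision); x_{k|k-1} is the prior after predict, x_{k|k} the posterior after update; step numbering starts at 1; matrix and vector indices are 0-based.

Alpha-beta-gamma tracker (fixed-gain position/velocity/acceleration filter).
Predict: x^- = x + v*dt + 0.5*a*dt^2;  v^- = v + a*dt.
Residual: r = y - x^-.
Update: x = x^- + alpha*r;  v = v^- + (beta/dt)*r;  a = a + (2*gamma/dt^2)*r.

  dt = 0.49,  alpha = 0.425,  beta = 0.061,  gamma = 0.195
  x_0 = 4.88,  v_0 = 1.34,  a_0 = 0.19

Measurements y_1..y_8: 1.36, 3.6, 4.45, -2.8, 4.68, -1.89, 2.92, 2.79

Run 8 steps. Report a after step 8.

step 1: x_pred=5.5594  r=-4.1994  x^+=3.7747  v^+=0.9103  a^+=-6.6312
step 2: x_pred=3.4246  r=0.1754  x^+=3.4992  v^+=-2.3171  a^+=-6.3464
step 3: x_pred=1.6019  r=2.8481  x^+=2.8123  v^+=-5.0723  a^+=-1.7201
step 4: x_pred=0.1204  r=-2.9204  x^+=-1.1208  v^+=-6.2787  a^+=-6.4638
step 5: x_pred=-4.9733  r=9.6533  x^+=-0.8707  v^+=-8.2442  a^+=9.2163
step 6: x_pred=-3.8039  r=1.9139  x^+=-2.9905  v^+=-3.4900  a^+=12.3251
step 7: x_pred=-3.2210  r=6.1410  x^+=-0.6111  v^+=3.3138  a^+=22.3000
step 8: x_pred=3.6898  r=-0.8998  x^+=3.3074  v^+=14.1288  a^+=20.8384

a_post = 20.8384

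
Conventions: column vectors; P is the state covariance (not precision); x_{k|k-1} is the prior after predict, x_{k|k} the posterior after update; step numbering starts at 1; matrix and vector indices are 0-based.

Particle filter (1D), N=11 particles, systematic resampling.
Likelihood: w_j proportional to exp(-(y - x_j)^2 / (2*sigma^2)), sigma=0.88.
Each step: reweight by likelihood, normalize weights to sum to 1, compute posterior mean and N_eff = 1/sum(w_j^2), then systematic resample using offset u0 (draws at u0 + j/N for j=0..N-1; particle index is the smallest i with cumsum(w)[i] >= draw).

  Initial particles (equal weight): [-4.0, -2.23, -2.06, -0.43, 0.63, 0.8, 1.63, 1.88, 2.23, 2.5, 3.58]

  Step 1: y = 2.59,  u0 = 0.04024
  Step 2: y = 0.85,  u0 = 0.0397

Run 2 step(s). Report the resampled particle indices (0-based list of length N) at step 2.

step 1: w=[0.0000, 0.0000, 0.0000, 0.0007, 0.0213, 0.0321, 0.1403, 0.1837, 0.2339, 0.2530, 0.1351]  mean=2.2503  Neff=5.2125  idx=[5, 6, 7, 7, 8, 8, 8, 9, 9, 9, 10]
step 2: w=[0.2444, 0.1653, 0.1234, 0.1234, 0.0716, 0.0716, 0.0716, 0.0422, 0.0422, 0.0422, 0.0020]  mean=1.7318  Neff=7.2323  idx=[0, 0, 0, 1, 1, 2, 3, 4, 5, 6, 8]

resampled_idx = [0, 0, 0, 1, 1, 2, 3, 4, 5, 6, 8]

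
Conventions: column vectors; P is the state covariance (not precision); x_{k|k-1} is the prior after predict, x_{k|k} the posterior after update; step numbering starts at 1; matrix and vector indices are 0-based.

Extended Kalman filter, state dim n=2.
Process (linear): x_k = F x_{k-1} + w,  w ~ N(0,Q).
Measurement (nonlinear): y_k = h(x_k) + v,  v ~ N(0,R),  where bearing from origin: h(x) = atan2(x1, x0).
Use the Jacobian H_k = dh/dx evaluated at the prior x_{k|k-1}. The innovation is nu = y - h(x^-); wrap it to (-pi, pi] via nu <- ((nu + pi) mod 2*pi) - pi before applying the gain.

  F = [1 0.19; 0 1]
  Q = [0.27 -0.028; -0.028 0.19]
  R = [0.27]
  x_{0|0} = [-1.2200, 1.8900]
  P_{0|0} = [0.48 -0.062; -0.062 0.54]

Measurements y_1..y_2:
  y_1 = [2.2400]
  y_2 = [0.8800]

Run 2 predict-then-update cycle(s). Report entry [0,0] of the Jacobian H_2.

step 1: x^-=[-0.8609, 1.8900]  P^-=[0.7459 0.0126; 0.0126 0.7300]  H_jac=[-0.4382 -0.1996]  S=[0.4445]  K=[-0.7410; -0.3402]  nu=[0.2418]  x^+=[-1.0401, 1.8077]  P^+=[0.5019 -0.0995; -0.0995 0.6786]
step 2: x^-=[-0.6966, 1.8077]  P^-=[0.7586 0.0015; 0.0015 0.8686]  H_jac=[-0.4817 -0.1856]  S=[0.4762]  K=[-0.7679; -0.3400]  nu=[-1.0586]  x^+=[0.1163, 2.1677]  P^+=[0.4778 -0.1229; -0.1229 0.8135]

H_jac[0,0] = -0.4817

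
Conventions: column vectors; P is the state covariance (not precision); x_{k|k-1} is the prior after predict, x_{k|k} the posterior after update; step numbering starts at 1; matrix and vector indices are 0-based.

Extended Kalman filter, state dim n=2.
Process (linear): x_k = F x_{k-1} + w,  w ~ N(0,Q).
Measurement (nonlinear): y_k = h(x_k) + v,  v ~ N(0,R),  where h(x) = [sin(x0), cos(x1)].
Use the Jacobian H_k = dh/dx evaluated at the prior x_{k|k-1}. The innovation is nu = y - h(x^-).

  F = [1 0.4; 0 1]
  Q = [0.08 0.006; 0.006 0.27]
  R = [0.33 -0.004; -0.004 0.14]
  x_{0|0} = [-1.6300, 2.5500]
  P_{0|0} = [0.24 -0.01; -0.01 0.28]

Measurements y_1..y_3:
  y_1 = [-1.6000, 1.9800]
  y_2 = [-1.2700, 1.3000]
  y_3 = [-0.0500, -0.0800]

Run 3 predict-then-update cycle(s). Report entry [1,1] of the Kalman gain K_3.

step 1: x^-=[-0.6100, 2.5500]  P^-=[0.3568 0.1080; 0.1080 0.5500]  H_jac=[0.8196 0.0000; 0.0000 -0.5577]  S=[0.5697 -0.0534; -0.0534 0.3111]  K=[0.5033 -0.1073; 0.0640 -0.9751]  nu=[-1.0271, 2.8101]  x^+=[-1.4284, -0.2558]  P^+=[0.2032 0.0305; 0.0305 0.2452]
step 2: x^-=[-1.5307, -0.2558]  P^-=[0.3468 0.1346; 0.1346 0.5152]  H_jac=[0.0400 0.0000; 0.0000 0.2531]  S=[0.3306 -0.0026; -0.0026 0.1730]  K=[0.0436 0.1976; 0.0223 0.7540]  nu=[-0.2708, 0.3325]  x^+=[-1.4768, -0.0111]  P^+=[0.3395 0.1086; 0.1086 0.4168]
step 3: x^-=[-1.4813, -0.0111]  P^-=[0.5731 0.2814; 0.2814 0.6868]  H_jac=[0.0894 0.0000; 0.0000 0.0111]  S=[0.3346 -0.0037; -0.0037 0.1401]  K=[0.1534 0.0264; 0.0758 0.0566]  nu=[0.9460, -1.0799]  x^+=[-1.3647, -0.0005]  P^+=[0.5651 0.2773; 0.2773 0.6845]

K[1,1] = 0.0566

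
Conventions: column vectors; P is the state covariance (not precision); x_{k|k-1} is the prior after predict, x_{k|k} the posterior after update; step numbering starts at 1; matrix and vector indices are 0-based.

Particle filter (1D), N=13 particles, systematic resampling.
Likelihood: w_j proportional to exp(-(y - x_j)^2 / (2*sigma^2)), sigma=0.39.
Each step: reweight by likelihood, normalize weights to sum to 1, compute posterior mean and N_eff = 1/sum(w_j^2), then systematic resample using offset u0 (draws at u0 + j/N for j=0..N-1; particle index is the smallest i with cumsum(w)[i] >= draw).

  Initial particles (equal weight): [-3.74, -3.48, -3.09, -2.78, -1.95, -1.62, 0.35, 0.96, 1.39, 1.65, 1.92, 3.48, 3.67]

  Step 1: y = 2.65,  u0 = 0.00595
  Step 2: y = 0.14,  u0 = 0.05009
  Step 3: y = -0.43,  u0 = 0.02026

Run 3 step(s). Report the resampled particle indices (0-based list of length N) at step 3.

resampled_idx = [0, 1, 1, 2, 3, 4, 5, 6, 7, 7, 8, 9, 10]

step 1: w=[0.0000, 0.0000, 0.0000, 0.0000, 0.0000, 0.0000, 0.0000, 0.0002, 0.0153, 0.1059, 0.4915, 0.2943, 0.0927]  mean=2.5044  Neff=2.8712  idx=[8, 9, 10, 10, 10, 10, 10, 10, 11, 11, 11, 11, 12]
step 2: w=[0.8888, 0.0840, 0.0045, 0.0045, 0.0045, 0.0045, 0.0045, 0.0045, 0.0000, 0.0000, 0.0000, 0.0000, 0.0000]  mean=1.4262  Neff=1.2544  idx=[0, 0, 0, 0, 0, 0, 0, 0, 0, 0, 0, 1, 2]
step 3: w=[0.0906, 0.0906, 0.0906, 0.0906, 0.0906, 0.0906, 0.0906, 0.0906, 0.0906, 0.0906, 0.0906, 0.0032, 0.0001]  mean=1.3909  Neff=11.0716  idx=[0, 1, 1, 2, 3, 4, 5, 6, 7, 7, 8, 9, 10]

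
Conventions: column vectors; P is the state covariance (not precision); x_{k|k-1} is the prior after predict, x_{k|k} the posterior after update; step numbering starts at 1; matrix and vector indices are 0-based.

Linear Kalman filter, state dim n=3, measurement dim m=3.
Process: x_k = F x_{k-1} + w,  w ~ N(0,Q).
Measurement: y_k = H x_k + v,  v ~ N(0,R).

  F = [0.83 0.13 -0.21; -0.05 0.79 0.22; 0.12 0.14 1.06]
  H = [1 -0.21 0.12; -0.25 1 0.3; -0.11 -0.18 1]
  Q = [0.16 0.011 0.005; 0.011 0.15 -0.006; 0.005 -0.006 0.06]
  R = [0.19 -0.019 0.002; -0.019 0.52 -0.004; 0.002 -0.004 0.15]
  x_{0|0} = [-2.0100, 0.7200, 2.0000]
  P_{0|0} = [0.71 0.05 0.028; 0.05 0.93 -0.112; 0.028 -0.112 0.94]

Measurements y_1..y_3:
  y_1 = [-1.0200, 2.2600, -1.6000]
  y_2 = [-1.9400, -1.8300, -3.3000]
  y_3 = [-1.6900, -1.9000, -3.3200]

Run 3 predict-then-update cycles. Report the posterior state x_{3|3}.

step 1: x^-=[-1.9947, 1.1093, 1.9796]  P^-=[0.7134 0.0869 -0.0982; 0.0869 0.7342 0.2182; -0.0982 0.2182 1.1202]  S=[0.8809 -0.2339 -0.0754; -0.2339 1.5018 0.4481; -0.0754 0.4481 1.2491]  K=[0.7861 0.0825 -0.1361; 0.0938 0.5741 -0.1390; 0.1008 0.1551 0.8244]  nu=[0.9701, 0.0581, -3.5993]  x^+=[-0.7374, 1.7341, -0.8810]  P^+=[0.1600 0.0654 0.0102; 0.0654 0.3021 0.0386; 0.0102 0.0386 0.1313]
step 2: x^-=[-0.2016, 1.2130, -0.7796]  P^-=[0.2896 0.0685 0.0187; 0.0685 0.3533 0.0961; 0.0187 0.0961 0.2320]  S=[0.4694 -0.0746 -0.0032; -0.0746 0.9329 0.0911; -0.0032 0.0911 0.3610]  K=[0.5997 0.0576 -0.0798; 0.0758 0.4004 -0.0313; 0.0798 0.1244 0.5585]  nu=[-1.3901, -2.8596, -2.3243]  x^+=[-1.0145, 0.0354, -2.5443]  P^+=[0.1211 0.0460 0.0106; 0.0460 0.2075 0.0363; 0.0106 0.0363 0.0911]
step 3: x^-=[-0.3032, -0.4810, -2.8137]  P^-=[0.2552 0.0500 0.0196; 0.0500 0.2930 0.0727; 0.0196 0.0727 0.1832]  S=[0.4408 -0.0757 0.0016; -0.0757 0.8611 0.0652; 0.0016 0.0652 0.3173]  K=[0.5686 0.0459 -0.0674; 0.0552 0.3580 -0.0283; 0.0769 0.1110 0.5062]  nu=[-1.1502, -0.6506, -0.6262]  x^+=[-0.9447, -0.7598, -3.2913]  P^+=[0.1139 0.0387 0.0103; 0.0387 0.1853 0.0320; 0.0103 0.0320 0.0825]

x_post = [-0.9447, -0.7598, -3.2913]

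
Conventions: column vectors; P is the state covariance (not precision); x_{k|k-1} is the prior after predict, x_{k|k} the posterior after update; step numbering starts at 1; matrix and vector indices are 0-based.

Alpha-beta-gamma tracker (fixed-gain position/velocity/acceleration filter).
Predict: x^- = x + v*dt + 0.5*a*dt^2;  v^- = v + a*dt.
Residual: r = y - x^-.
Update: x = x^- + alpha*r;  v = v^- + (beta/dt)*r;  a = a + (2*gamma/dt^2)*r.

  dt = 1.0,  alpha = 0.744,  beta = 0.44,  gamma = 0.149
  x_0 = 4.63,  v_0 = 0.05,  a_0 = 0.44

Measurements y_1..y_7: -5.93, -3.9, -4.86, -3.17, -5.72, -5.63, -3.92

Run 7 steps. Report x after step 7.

step 1: x_pred=4.9000  r=-10.8300  x^+=-3.1575  v^+=-4.2752  a^+=-2.7873
step 2: x_pred=-8.8264  r=4.9264  x^+=-5.1612  v^+=-4.8949  a^+=-1.3193
step 3: x_pred=-10.7157  r=5.8557  x^+=-6.3591  v^+=-3.6377  a^+=0.4257
step 4: x_pred=-9.7839  r=6.6139  x^+=-4.8632  v^+=-0.3018  a^+=2.3967
step 5: x_pred=-3.9667  r=-1.7533  x^+=-5.2711  v^+=1.3234  a^+=1.8742
step 6: x_pred=-3.0107  r=-2.6193  x^+=-4.9595  v^+=2.0450  a^+=1.0936
step 7: x_pred=-2.3676  r=-1.5524  x^+=-3.5226  v^+=2.4556  a^+=0.6310

x_post = -3.5226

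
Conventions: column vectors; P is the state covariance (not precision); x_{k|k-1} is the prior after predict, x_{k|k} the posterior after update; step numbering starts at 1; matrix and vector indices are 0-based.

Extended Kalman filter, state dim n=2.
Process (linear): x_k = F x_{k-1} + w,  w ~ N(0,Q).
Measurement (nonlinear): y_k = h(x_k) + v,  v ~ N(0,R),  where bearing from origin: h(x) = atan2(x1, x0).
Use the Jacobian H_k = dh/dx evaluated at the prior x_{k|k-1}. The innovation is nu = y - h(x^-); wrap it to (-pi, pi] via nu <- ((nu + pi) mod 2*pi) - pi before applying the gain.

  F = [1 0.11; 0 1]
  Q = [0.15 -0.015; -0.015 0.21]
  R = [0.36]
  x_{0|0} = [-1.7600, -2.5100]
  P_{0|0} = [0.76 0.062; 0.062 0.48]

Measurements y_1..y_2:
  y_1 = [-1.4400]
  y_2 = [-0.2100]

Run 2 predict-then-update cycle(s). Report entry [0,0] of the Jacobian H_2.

step 1: x^-=[-2.0361, -2.5100]  P^-=[0.9294 0.0998; 0.0998 0.6900]  H_jac=[0.2403 -0.1949]  S=[0.4305]  K=[0.4736; -0.2567]  nu=[0.8123]  x^+=[-1.6514, -2.7185]  P^+=[0.8329 0.1521; 0.1521 0.6616]
step 2: x^-=[-1.9505, -2.7185]  P^-=[1.0244 0.2099; 0.2099 0.8716]  H_jac=[0.2428 -0.1742]  S=[0.4291]  K=[0.4945; -0.2351]  nu=[1.9832]  x^+=[-0.9698, -3.1848]  P^+=[0.9194 0.2598; 0.2598 0.8479]

H_jac[0,0] = 0.2428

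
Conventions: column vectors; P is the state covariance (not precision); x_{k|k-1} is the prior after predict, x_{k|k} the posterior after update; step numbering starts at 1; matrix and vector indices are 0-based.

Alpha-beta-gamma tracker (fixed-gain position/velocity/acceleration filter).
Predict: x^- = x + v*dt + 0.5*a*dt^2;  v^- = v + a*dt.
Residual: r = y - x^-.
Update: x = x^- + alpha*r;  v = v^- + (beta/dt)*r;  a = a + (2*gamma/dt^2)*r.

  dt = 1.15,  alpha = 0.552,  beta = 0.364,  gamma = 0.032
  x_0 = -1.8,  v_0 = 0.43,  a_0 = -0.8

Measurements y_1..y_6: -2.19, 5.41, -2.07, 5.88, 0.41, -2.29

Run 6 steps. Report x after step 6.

x_post = -0.8565

step 1: x_pred=-1.8345  r=-0.3555  x^+=-2.0307  v^+=-0.6025  a^+=-0.8172
step 2: x_pred=-3.2640  r=8.6740  x^+=1.5240  v^+=1.2032  a^+=-0.3974
step 3: x_pred=2.6449  r=-4.7149  x^+=0.0423  v^+=-0.7462  a^+=-0.6256
step 4: x_pred=-1.2296  r=7.1096  x^+=2.6949  v^+=0.7847  a^+=-0.2816
step 5: x_pred=3.4111  r=-3.0011  x^+=1.7545  v^+=-0.4890  a^+=-0.4268
step 6: x_pred=0.9099  r=-3.1999  x^+=-0.8565  v^+=-1.9927  a^+=-0.5816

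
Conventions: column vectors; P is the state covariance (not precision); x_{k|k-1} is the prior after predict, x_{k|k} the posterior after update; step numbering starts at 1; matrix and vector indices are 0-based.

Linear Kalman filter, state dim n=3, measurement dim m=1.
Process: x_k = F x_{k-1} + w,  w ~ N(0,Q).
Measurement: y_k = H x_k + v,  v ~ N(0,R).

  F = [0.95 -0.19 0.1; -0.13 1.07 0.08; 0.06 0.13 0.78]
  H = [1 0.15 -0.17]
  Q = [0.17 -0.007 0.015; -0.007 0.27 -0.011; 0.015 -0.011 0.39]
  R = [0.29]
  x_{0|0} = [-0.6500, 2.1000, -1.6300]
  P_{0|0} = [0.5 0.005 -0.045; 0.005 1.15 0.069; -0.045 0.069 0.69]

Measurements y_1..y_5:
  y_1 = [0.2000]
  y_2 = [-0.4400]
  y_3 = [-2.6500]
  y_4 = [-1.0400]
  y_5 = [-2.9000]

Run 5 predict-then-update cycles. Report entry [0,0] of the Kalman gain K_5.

K[0,0] = 0.7323

step 1: x^-=[-1.1795, 2.2011, -1.0374]  P^-=[0.6567 -0.2883 0.0265; -0.2883 1.6109 0.2510; 0.0265 0.2510 0.8409]  S=[0.8989]  K=[0.6774; -0.0994; -0.0876]  nu=[0.8730]  x^+=[-0.5881, 2.1143, -1.1139]  P^+=[0.2442 -0.2278 0.0799; -0.2278 1.6020 0.2432; 0.0799 0.2432 0.8340]
step 2: x^-=[-1.0718, 2.2497, -0.6293]  P^-=[0.5447 -0.5660 0.0557; -0.5660 2.2169 0.4490; 0.0557 0.4490 0.9786]  S=[0.7013]  K=[0.6422; -0.4417; -0.0618]  nu=[0.1874]  x^+=[-0.9515, 2.1669, -0.6409]  P^+=[0.2555 -0.3670 0.0835; -0.3670 2.0801 0.4298; 0.0835 0.4298 0.9759]
step 3: x^-=[-1.3797, 2.3910, -0.2753]  P^-=[0.6175 -0.7911 0.0174; -0.7911 2.8360 0.6750; 0.0174 0.6750 1.1091]  S=[0.7257]  K=[0.6833; -0.6621; -0.0963]  nu=[-1.6757]  x^+=[-2.5247, 3.5004, -0.1139]  P^+=[0.2787 -0.4628 0.0652; -0.4628 2.5179 0.6288; 0.0652 0.6288 1.1023]
step 4: x^-=[-3.0750, 4.0645, 0.2147]  P^-=[0.6790 -0.9645 -0.0335; -0.9645 3.3996 0.9090; -0.0335 0.9090 1.2306]  S=[0.7567]  K=[0.7136; -0.8050; -0.1406]  nu=[1.4618]  x^+=[-2.0318, 2.8879, 0.0092]  P^+=[0.2936 -0.5299 0.0424; -0.5299 2.9093 0.8233; 0.0424 0.8233 1.2157]
step 5: x^-=[-2.4780, 3.3549, 0.2607]  P^-=[0.7202 -1.0984 -0.0843; -1.0984 3.9010 1.1338; -0.0843 1.1338 1.3425]  S=[0.7781]  K=[0.7323; -0.9073; -0.1831]  nu=[-0.8809]  x^+=[-3.1231, 4.1542, 0.4220]  P^+=[0.3030 -0.5814 0.0200; -0.5814 3.2604 1.0045; 0.0200 1.0045 1.3164]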